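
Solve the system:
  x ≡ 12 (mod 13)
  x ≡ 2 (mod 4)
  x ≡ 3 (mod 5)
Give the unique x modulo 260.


Moduli 13, 4, 5 are pairwise coprime; by CRT there is a unique solution modulo M = 13 · 4 · 5 = 260.
Solve pairwise, accumulating the modulus:
  Start with x ≡ 12 (mod 13).
  Combine with x ≡ 2 (mod 4): since gcd(13, 4) = 1, we get a unique residue mod 52.
    Write x = 12 + 13·t and substitute into x ≡ 2 (mod 4): 13·t ≡ 2 − 12 = -10 (mod 4).
    Reduce coefficients mod 4: 1·t ≡ 2 (mod 4).
    So t ≡ 2 (mod 4).
    Then x = 12 + 13·2 = 38, valid modulo lcm(13, 4) = 52: x ≡ 38 (mod 52).
  Combine with x ≡ 3 (mod 5): since gcd(52, 5) = 1, we get a unique residue mod 260.
    Write x = 38 + 52·t and substitute into x ≡ 3 (mod 5): 52·t ≡ 3 − 38 = -35 (mod 5).
    Reduce coefficients mod 5: 2·t ≡ 0 (mod 5).
    The inverse of 2 mod 5 is 3 (since 2·3 = 6 = 1·5 + 1), so t ≡ 3·0 = 0 ≡ 0 (mod 5).
    Then x = 38 + 52·0 = 38, valid modulo lcm(52, 5) = 260: x ≡ 38 (mod 260).
Verify: 38 mod 13 = 12 ✓, 38 mod 4 = 2 ✓, 38 mod 5 = 3 ✓.

x ≡ 38 (mod 260).


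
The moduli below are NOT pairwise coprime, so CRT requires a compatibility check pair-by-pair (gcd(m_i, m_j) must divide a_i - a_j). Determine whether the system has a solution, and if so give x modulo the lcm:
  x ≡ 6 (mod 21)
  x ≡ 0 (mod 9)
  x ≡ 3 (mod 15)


Moduli 21, 9, 15 are not pairwise coprime, so CRT works modulo lcm(m_i) when all pairwise compatibility conditions hold.
Pairwise compatibility: gcd(m_i, m_j) must divide a_i - a_j for every pair.
Merge one congruence at a time:
  Start: x ≡ 6 (mod 21).
  Combine with x ≡ 0 (mod 9): gcd(21, 9) = 3; 0 - 6 = -6, which IS divisible by 3, so compatible.
    Write x = 6 + 21·t and substitute into x ≡ 0 (mod 9): 21·t ≡ 0 − 6 = -6 (mod 9).
    Divide the congruence (and modulus) by g = 3: 7·t ≡ -2 (mod 3).
    Reduce coefficients mod 3: 1·t ≡ 1 (mod 3).
    So t ≡ 1 (mod 3).
    Then x = 6 + 21·1 = 27, valid modulo lcm(21, 9) = 63: x ≡ 27 (mod 63).
  Combine with x ≡ 3 (mod 15): gcd(63, 15) = 3; 3 - 27 = -24, which IS divisible by 3, so compatible.
    Write x = 27 + 63·t and substitute into x ≡ 3 (mod 15): 63·t ≡ 3 − 27 = -24 (mod 15).
    Divide the congruence (and modulus) by g = 3: 21·t ≡ -8 (mod 5).
    Reduce coefficients mod 5: 1·t ≡ 2 (mod 5).
    So t ≡ 2 (mod 5).
    Then x = 27 + 63·2 = 153, valid modulo lcm(63, 15) = 315: x ≡ 153 (mod 315).
Verify: 153 mod 21 = 6, 153 mod 9 = 0, 153 mod 15 = 3.

x ≡ 153 (mod 315).


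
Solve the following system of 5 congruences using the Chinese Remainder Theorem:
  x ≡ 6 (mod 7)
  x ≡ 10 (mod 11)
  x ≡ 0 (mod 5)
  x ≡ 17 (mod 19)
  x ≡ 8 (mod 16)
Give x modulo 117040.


Product of moduli M = 7 · 11 · 5 · 19 · 16 = 117040.
Merge one congruence at a time:
  Start: x ≡ 6 (mod 7).
  Combine with x ≡ 10 (mod 11); new modulus lcm = 77.
    Write x = 6 + 7·t and substitute into x ≡ 10 (mod 11): 7·t ≡ 10 − 6 = 4 (mod 11).
    The inverse of 7 mod 11 is 8 (since 7·8 = 56 = 5·11 + 1), so t ≡ 8·4 = 32 ≡ 10 (mod 11).
    Then x = 6 + 7·10 = 76, valid modulo lcm(7, 11) = 77: x ≡ 76 (mod 77).
  Combine with x ≡ 0 (mod 5); new modulus lcm = 385.
    Write x = 76 + 77·t and substitute into x ≡ 0 (mod 5): 77·t ≡ 0 − 76 = -76 (mod 5).
    Reduce coefficients mod 5: 2·t ≡ 4 (mod 5).
    The inverse of 2 mod 5 is 3 (since 2·3 = 6 = 1·5 + 1), so t ≡ 3·4 = 12 ≡ 2 (mod 5).
    Then x = 76 + 77·2 = 230, valid modulo lcm(77, 5) = 385: x ≡ 230 (mod 385).
  Combine with x ≡ 17 (mod 19); new modulus lcm = 7315.
    Write x = 230 + 385·t and substitute into x ≡ 17 (mod 19): 385·t ≡ 17 − 230 = -213 (mod 19).
    Reduce coefficients mod 19: 5·t ≡ 15 (mod 19).
    The inverse of 5 mod 19 is 4 (since 5·4 = 20 = 1·19 + 1), so t ≡ 4·15 = 60 ≡ 3 (mod 19).
    Then x = 230 + 385·3 = 1385, valid modulo lcm(385, 19) = 7315: x ≡ 1385 (mod 7315).
  Combine with x ≡ 8 (mod 16); new modulus lcm = 117040.
    Write x = 1385 + 7315·t and substitute into x ≡ 8 (mod 16): 7315·t ≡ 8 − 1385 = -1377 (mod 16).
    Reduce coefficients mod 16: 3·t ≡ 15 (mod 16).
    The inverse of 3 mod 16 is 11 (since 3·11 = 33 = 2·16 + 1), so t ≡ 11·15 = 165 ≡ 5 (mod 16).
    Then x = 1385 + 7315·5 = 37960, valid modulo lcm(7315, 16) = 117040: x ≡ 37960 (mod 117040).
Verify against each original: 37960 mod 7 = 6, 37960 mod 11 = 10, 37960 mod 5 = 0, 37960 mod 19 = 17, 37960 mod 16 = 8.

x ≡ 37960 (mod 117040).


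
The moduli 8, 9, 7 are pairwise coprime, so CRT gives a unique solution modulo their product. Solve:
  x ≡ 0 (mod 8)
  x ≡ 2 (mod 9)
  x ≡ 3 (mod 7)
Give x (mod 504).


Moduli 8, 9, 7 are pairwise coprime; by CRT there is a unique solution modulo M = 8 · 9 · 7 = 504.
Solve pairwise, accumulating the modulus:
  Start with x ≡ 0 (mod 8).
  Combine with x ≡ 2 (mod 9): since gcd(8, 9) = 1, we get a unique residue mod 72.
    Write x = 0 + 8·t and substitute into x ≡ 2 (mod 9): 8·t ≡ 2 − 0 = 2 (mod 9).
    The inverse of 8 mod 9 is 8 (since 8·8 = 64 = 7·9 + 1), so t ≡ 8·2 = 16 ≡ 7 (mod 9).
    Then x = 0 + 8·7 = 56, valid modulo lcm(8, 9) = 72: x ≡ 56 (mod 72).
  Combine with x ≡ 3 (mod 7): since gcd(72, 7) = 1, we get a unique residue mod 504.
    Write x = 56 + 72·t and substitute into x ≡ 3 (mod 7): 72·t ≡ 3 − 56 = -53 (mod 7).
    Reduce coefficients mod 7: 2·t ≡ 3 (mod 7).
    The inverse of 2 mod 7 is 4 (since 2·4 = 8 = 1·7 + 1), so t ≡ 4·3 = 12 ≡ 5 (mod 7).
    Then x = 56 + 72·5 = 416, valid modulo lcm(72, 7) = 504: x ≡ 416 (mod 504).
Verify: 416 mod 8 = 0 ✓, 416 mod 9 = 2 ✓, 416 mod 7 = 3 ✓.

x ≡ 416 (mod 504).


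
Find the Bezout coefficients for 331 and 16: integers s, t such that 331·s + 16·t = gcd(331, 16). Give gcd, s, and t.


Euclidean algorithm on (331, 16) — divide until remainder is 0:
  331 = 20 · 16 + 11
  16 = 1 · 11 + 5
  11 = 2 · 5 + 1
  5 = 5 · 1 + 0
gcd(331, 16) = 1.
Track Bezout coefficients alongside the remainders: start with r₀ = 331 = a·1 + b·0 (s = 1, t = 0) and r₁ = 16 = a·0 + b·1 (s = 0, t = 1); each new remainder r_{k+1} = r_{k-1} − q_k·r_k inherits s_{k+1} = s_{k-1} − q_k·s_k, t_{k+1} = t_{k-1} − q_k·t_k, so r_k = a·s_k + b·t_k at every step:
  q = 20: r = 11, s = 1 − 20·0 = 1, t = 0 − 20·1 = -20  (check: 331·1 + 16·(-20) = 11)
  q = 1: r = 5, s = 0 − 1·1 = -1, t = 1 − 1·(-20) = 21  (check: 331·(-1) + 16·21 = 5)
  q = 2: r = 1, s = 1 − 2·(-1) = 3, t = -20 − 2·21 = -62  (check: 331·3 + 16·(-62) = 1)
The row with r = 1 (the gcd) gives the Bezout coefficients s = 3, t = -62.
Result: 331 · (3) + 16 · (-62) = 1.

gcd(331, 16) = 1; s = 3, t = -62 (check: 331·3 + 16·(-62) = 1).


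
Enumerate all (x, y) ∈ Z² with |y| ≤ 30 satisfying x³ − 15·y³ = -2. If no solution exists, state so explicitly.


The equation is x³ - 15y³ = -2. For fixed y, x³ = 15·y³ − 2, so a solution requires the RHS to be a perfect cube.
Strategy: iterate y from -30 to 30, compute RHS = 15·y³ − 2, and check whether it is a (positive or negative) perfect cube.
Check small values of y:
  y = 0: RHS = -2 is not a perfect cube.
  y = 1: RHS = 13 is not a perfect cube.
  y = -1: RHS = -17 is not a perfect cube.
  y = 2: RHS = 118 is not a perfect cube.
  y = -2: RHS = -122 is not a perfect cube.
  y = 3: RHS = 403 is not a perfect cube.
  y = -3: RHS = -407 is not a perfect cube.
Continuing the search up to |y| = 30 finds no solutions either.
No (x, y) in the scanned range satisfies the equation.

No integer solutions with |y| ≤ 30.


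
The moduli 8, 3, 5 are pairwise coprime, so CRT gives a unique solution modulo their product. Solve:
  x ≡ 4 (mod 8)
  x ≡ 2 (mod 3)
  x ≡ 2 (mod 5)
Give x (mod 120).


Moduli 8, 3, 5 are pairwise coprime; by CRT there is a unique solution modulo M = 8 · 3 · 5 = 120.
Solve pairwise, accumulating the modulus:
  Start with x ≡ 4 (mod 8).
  Combine with x ≡ 2 (mod 3): since gcd(8, 3) = 1, we get a unique residue mod 24.
    Write x = 4 + 8·t and substitute into x ≡ 2 (mod 3): 8·t ≡ 2 − 4 = -2 (mod 3).
    Reduce coefficients mod 3: 2·t ≡ 1 (mod 3).
    The inverse of 2 mod 3 is 2 (since 2·2 = 4 = 1·3 + 1), so t ≡ 2·1 = 2 ≡ 2 (mod 3).
    Then x = 4 + 8·2 = 20, valid modulo lcm(8, 3) = 24: x ≡ 20 (mod 24).
  Combine with x ≡ 2 (mod 5): since gcd(24, 5) = 1, we get a unique residue mod 120.
    Write x = 20 + 24·t and substitute into x ≡ 2 (mod 5): 24·t ≡ 2 − 20 = -18 (mod 5).
    Reduce coefficients mod 5: 4·t ≡ 2 (mod 5).
    The inverse of 4 mod 5 is 4 (since 4·4 = 16 = 3·5 + 1), so t ≡ 4·2 = 8 ≡ 3 (mod 5).
    Then x = 20 + 24·3 = 92, valid modulo lcm(24, 5) = 120: x ≡ 92 (mod 120).
Verify: 92 mod 8 = 4 ✓, 92 mod 3 = 2 ✓, 92 mod 5 = 2 ✓.

x ≡ 92 (mod 120).


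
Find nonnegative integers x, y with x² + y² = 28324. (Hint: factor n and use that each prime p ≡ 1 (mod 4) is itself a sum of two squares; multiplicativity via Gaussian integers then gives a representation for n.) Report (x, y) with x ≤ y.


Step 1: Factor n = 28324 = 2^2 · 73 · 97.
Step 2: Check the mod-4 condition on each prime factor: 2 = 2 (special); 73 ≡ 1 (mod 4), exponent 1; 97 ≡ 1 (mod 4), exponent 1.
All primes ≡ 3 (mod 4) appear to even exponent (or don't appear), so by the two-squares theorem n IS expressible as a sum of two squares.
Step 3: Build a representation. Group n = k² · m with k = 2 and m = 73 · 97 = 7081 (a product of primes ≡ 1 (mod 4)); a representation of m scales to one of n via (k·x)² + (k·y)² = k²(x² + y²). Each prime p ≡ 1 (mod 4) is itself a sum of two squares; find a² by testing p − a² for a perfect square:
  73: 73 − 1² = 72, 73 − 2² = 69, 73 − 3² = 64 = 8² ⇒ 73 = 3² + 8².
  97: 97 − 1² = 96, 97 − 2² = 93, 97 − 3² = 88, 97 − 4² = 81 = 9² ⇒ 97 = 4² + 9².
  Combine using the Brahmagupta–Fibonacci identity (a² + b²)(c² + d²) = (ac − bd)² + (ad + bc)² = (ac + bd)² + (ad − bc)²:
  73 · 97 = 7081: from (3² + 8²)(4² + 9²), take (3·4 − 8·9, 3·9 + 8·4) = (12 − 72, 27 + 32) = (-60, 59); dropping signs (only squares matter) gives (60, 59); check 60² + 59² = 3600 + 3481 = 7081 ✓.
  Scale by k = 2: (2·60, 2·59) = (120, 118).
Step 4: Order so x ≤ y and verify: 118² + 120² = 13924 + 14400 = 28324 = n. ✓

n = 28324 = 118² + 120² (one valid representation with x ≤ y).


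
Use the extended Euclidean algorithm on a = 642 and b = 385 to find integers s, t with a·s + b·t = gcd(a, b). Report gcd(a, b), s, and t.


Euclidean algorithm on (642, 385) — divide until remainder is 0:
  642 = 1 · 385 + 257
  385 = 1 · 257 + 128
  257 = 2 · 128 + 1
  128 = 128 · 1 + 0
gcd(642, 385) = 1.
Track Bezout coefficients alongside the remainders: start with r₀ = 642 = a·1 + b·0 (s = 1, t = 0) and r₁ = 385 = a·0 + b·1 (s = 0, t = 1); each new remainder r_{k+1} = r_{k-1} − q_k·r_k inherits s_{k+1} = s_{k-1} − q_k·s_k, t_{k+1} = t_{k-1} − q_k·t_k, so r_k = a·s_k + b·t_k at every step:
  q = 1: r = 257, s = 1 − 1·0 = 1, t = 0 − 1·1 = -1  (check: 642·1 + 385·(-1) = 257)
  q = 1: r = 128, s = 0 − 1·1 = -1, t = 1 − 1·(-1) = 2  (check: 642·(-1) + 385·2 = 128)
  q = 2: r = 1, s = 1 − 2·(-1) = 3, t = -1 − 2·2 = -5  (check: 642·3 + 385·(-5) = 1)
The row with r = 1 (the gcd) gives the Bezout coefficients s = 3, t = -5.
Result: 642 · (3) + 385 · (-5) = 1.

gcd(642, 385) = 1; s = 3, t = -5 (check: 642·3 + 385·(-5) = 1).


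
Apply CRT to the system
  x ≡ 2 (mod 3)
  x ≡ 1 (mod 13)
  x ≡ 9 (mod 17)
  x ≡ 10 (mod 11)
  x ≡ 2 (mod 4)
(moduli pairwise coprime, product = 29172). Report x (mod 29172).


Product of moduli M = 3 · 13 · 17 · 11 · 4 = 29172.
Merge one congruence at a time:
  Start: x ≡ 2 (mod 3).
  Combine with x ≡ 1 (mod 13); new modulus lcm = 39.
    Write x = 2 + 3·t and substitute into x ≡ 1 (mod 13): 3·t ≡ 1 − 2 = -1 (mod 13).
    Reduce coefficients mod 13: 3·t ≡ 12 (mod 13).
    The inverse of 3 mod 13 is 9 (since 3·9 = 27 = 2·13 + 1), so t ≡ 9·12 = 108 ≡ 4 (mod 13).
    Then x = 2 + 3·4 = 14, valid modulo lcm(3, 13) = 39: x ≡ 14 (mod 39).
  Combine with x ≡ 9 (mod 17); new modulus lcm = 663.
    Write x = 14 + 39·t and substitute into x ≡ 9 (mod 17): 39·t ≡ 9 − 14 = -5 (mod 17).
    Reduce coefficients mod 17: 5·t ≡ 12 (mod 17).
    The inverse of 5 mod 17 is 7 (since 5·7 = 35 = 2·17 + 1), so t ≡ 7·12 = 84 ≡ 16 (mod 17).
    Then x = 14 + 39·16 = 638, valid modulo lcm(39, 17) = 663: x ≡ 638 (mod 663).
  Combine with x ≡ 10 (mod 11); new modulus lcm = 7293.
    Write x = 638 + 663·t and substitute into x ≡ 10 (mod 11): 663·t ≡ 10 − 638 = -628 (mod 11).
    Reduce coefficients mod 11: 3·t ≡ 10 (mod 11).
    The inverse of 3 mod 11 is 4 (since 3·4 = 12 = 1·11 + 1), so t ≡ 4·10 = 40 ≡ 7 (mod 11).
    Then x = 638 + 663·7 = 5279, valid modulo lcm(663, 11) = 7293: x ≡ 5279 (mod 7293).
  Combine with x ≡ 2 (mod 4); new modulus lcm = 29172.
    Write x = 5279 + 7293·t and substitute into x ≡ 2 (mod 4): 7293·t ≡ 2 − 5279 = -5277 (mod 4).
    Reduce coefficients mod 4: 1·t ≡ 3 (mod 4).
    So t ≡ 3 (mod 4).
    Then x = 5279 + 7293·3 = 27158, valid modulo lcm(7293, 4) = 29172: x ≡ 27158 (mod 29172).
Verify against each original: 27158 mod 3 = 2, 27158 mod 13 = 1, 27158 mod 17 = 9, 27158 mod 11 = 10, 27158 mod 4 = 2.

x ≡ 27158 (mod 29172).


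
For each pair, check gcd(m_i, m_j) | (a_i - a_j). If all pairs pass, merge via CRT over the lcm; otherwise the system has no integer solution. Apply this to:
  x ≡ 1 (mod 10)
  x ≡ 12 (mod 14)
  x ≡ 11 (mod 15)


Moduli 10, 14, 15 are not pairwise coprime, so CRT works modulo lcm(m_i) when all pairwise compatibility conditions hold.
Pairwise compatibility: gcd(m_i, m_j) must divide a_i - a_j for every pair.
Merge one congruence at a time:
  Start: x ≡ 1 (mod 10).
  Combine with x ≡ 12 (mod 14): gcd(10, 14) = 2, and 12 - 1 = 11 is NOT divisible by 2.
    ⇒ system is inconsistent (no integer solution).

No solution (the system is inconsistent).


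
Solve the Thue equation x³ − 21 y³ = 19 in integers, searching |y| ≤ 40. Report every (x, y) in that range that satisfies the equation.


The equation is x³ - 21y³ = 19. For fixed y, x³ = 21·y³ + 19, so a solution requires the RHS to be a perfect cube.
Strategy: iterate y from -40 to 40, compute RHS = 21·y³ + 19, and check whether it is a (positive or negative) perfect cube.
Check small values of y:
  y = 0: RHS = 19 is not a perfect cube.
  y = 1: RHS = 40 is not a perfect cube.
  y = -1: RHS = -2 is not a perfect cube.
  y = 2: RHS = 187 is not a perfect cube.
  y = -2: RHS = -149 is not a perfect cube.
  y = 3: RHS = 586 is not a perfect cube.
  y = -3: RHS = -548 is not a perfect cube.
Continuing the search up to |y| = 40 finds no solutions either.
No (x, y) in the scanned range satisfies the equation.

No integer solutions with |y| ≤ 40.


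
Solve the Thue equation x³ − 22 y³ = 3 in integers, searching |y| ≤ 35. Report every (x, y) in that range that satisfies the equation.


The equation is x³ - 22y³ = 3. For fixed y, x³ = 22·y³ + 3, so a solution requires the RHS to be a perfect cube.
Strategy: iterate y from -35 to 35, compute RHS = 22·y³ + 3, and check whether it is a (positive or negative) perfect cube.
Check small values of y:
  y = 0: RHS = 3 is not a perfect cube.
  y = 1: RHS = 25 is not a perfect cube.
  y = -1: RHS = -19 is not a perfect cube.
  y = 2: RHS = 179 is not a perfect cube.
  y = -2: RHS = -173 is not a perfect cube.
  y = 3: RHS = 597 is not a perfect cube.
  y = -3: RHS = -591 is not a perfect cube.
Continuing the search up to |y| = 35 finds no solutions either.
No (x, y) in the scanned range satisfies the equation.

No integer solutions with |y| ≤ 35.


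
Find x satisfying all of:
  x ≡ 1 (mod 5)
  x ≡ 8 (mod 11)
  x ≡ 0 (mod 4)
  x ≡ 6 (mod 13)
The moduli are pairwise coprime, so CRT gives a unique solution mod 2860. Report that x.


Product of moduli M = 5 · 11 · 4 · 13 = 2860.
Merge one congruence at a time:
  Start: x ≡ 1 (mod 5).
  Combine with x ≡ 8 (mod 11); new modulus lcm = 55.
    Write x = 1 + 5·t and substitute into x ≡ 8 (mod 11): 5·t ≡ 8 − 1 = 7 (mod 11).
    The inverse of 5 mod 11 is 9 (since 5·9 = 45 = 4·11 + 1), so t ≡ 9·7 = 63 ≡ 8 (mod 11).
    Then x = 1 + 5·8 = 41, valid modulo lcm(5, 11) = 55: x ≡ 41 (mod 55).
  Combine with x ≡ 0 (mod 4); new modulus lcm = 220.
    Write x = 41 + 55·t and substitute into x ≡ 0 (mod 4): 55·t ≡ 0 − 41 = -41 (mod 4).
    Reduce coefficients mod 4: 3·t ≡ 3 (mod 4).
    The inverse of 3 mod 4 is 3 (since 3·3 = 9 = 2·4 + 1), so t ≡ 3·3 = 9 ≡ 1 (mod 4).
    Then x = 41 + 55·1 = 96, valid modulo lcm(55, 4) = 220: x ≡ 96 (mod 220).
  Combine with x ≡ 6 (mod 13); new modulus lcm = 2860.
    Write x = 96 + 220·t and substitute into x ≡ 6 (mod 13): 220·t ≡ 6 − 96 = -90 (mod 13).
    Reduce coefficients mod 13: 12·t ≡ 1 (mod 13).
    The inverse of 12 mod 13 is 12 (since 12·12 = 144 = 11·13 + 1), so t ≡ 12·1 = 12 ≡ 12 (mod 13).
    Then x = 96 + 220·12 = 2736, valid modulo lcm(220, 13) = 2860: x ≡ 2736 (mod 2860).
Verify against each original: 2736 mod 5 = 1, 2736 mod 11 = 8, 2736 mod 4 = 0, 2736 mod 13 = 6.

x ≡ 2736 (mod 2860).


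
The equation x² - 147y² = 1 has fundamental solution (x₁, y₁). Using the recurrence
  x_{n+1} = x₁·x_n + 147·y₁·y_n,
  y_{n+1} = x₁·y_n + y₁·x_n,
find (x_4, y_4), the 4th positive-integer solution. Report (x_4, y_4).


Step 1: Find the fundamental solution (x₁, y₁) of x² - 147y² = 1.
  Expand √147 as a continued fraction. a₀ = ⌊√147⌋ = 12; iterate m_{k+1} = d_k·a_k − m_k, d_{k+1} = (147 − m_{k+1}²)/d_k, a_{k+1} = ⌊(a₀ + m_{k+1})/d_{k+1}⌋ (starting m₀ = 0, d₀ = 1), with convergents p_k = a_k·p_{k-1} + p_{k-2}, q_k = a_k·q_{k-1} + q_{k-2} (p₋₁ = 1, q₋₁ = 0):
  k = 0: a₀ = 12; p₀/q₀ = 12/1; p₀² − 147·q₀² = 144 − 147 = -3.
  k = 1: m = 12, d = 3, a = ⌊(12 + 12)/3⌋ = 8; p/q = (8·12 + 1)/(8·1 + 0) = 97/8; p² − 147·q² = 9409 − 9408 = 1.
  The first convergent with p² − 147·q² = 1 gives the fundamental solution (x₁, y₁) = (97, 8).
Step 2: Apply the recurrence (x_{n+1}, y_{n+1}) = (x₁x_n + 147y₁y_n, x₁y_n + y₁x_n) repeatedly.
  From (x_1, y_1) = (97, 8): x_2 = 97·97 + 147·8·8 = 18817; y_2 = 97·8 + 8·97 = 1552.
  From (x_2, y_2) = (18817, 1552): x_3 = 97·18817 + 147·8·1552 = 3650401; y_3 = 97·1552 + 8·18817 = 301080.
  From (x_3, y_3) = (3650401, 301080): x_4 = 97·3650401 + 147·8·301080 = 708158977; y_4 = 97·301080 + 8·3650401 = 58407968.
Step 3: Verify x_4² - 147·y_4² = 501489136705686529 - 501489136705686528 = 1 (should be 1). ✓

(x_1, y_1) = (97, 8); (x_4, y_4) = (708158977, 58407968).


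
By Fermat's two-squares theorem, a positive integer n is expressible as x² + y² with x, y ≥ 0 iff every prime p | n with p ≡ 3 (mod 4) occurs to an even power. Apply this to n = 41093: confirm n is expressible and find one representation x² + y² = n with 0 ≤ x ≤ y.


Step 1: Factor n = 41093 = 13 · 29 · 109.
Step 2: Check the mod-4 condition on each prime factor: 13 ≡ 1 (mod 4), exponent 1; 29 ≡ 1 (mod 4), exponent 1; 109 ≡ 1 (mod 4), exponent 1.
All primes ≡ 3 (mod 4) appear to even exponent (or don't appear), so by the two-squares theorem n IS expressible as a sum of two squares.
Step 3: Build a representation. Here n = 13 · 29 · 109 is a product of primes ≡ 1 (mod 4). Each prime p ≡ 1 (mod 4) is itself a sum of two squares; find a² by testing p − a² for a perfect square:
  13: 13 − 1² = 12, 13 − 2² = 9 = 3² ⇒ 13 = 2² + 3².
  29: 29 − 1² = 28, 29 − 2² = 25 = 5² ⇒ 29 = 2² + 5².
  109: 109 − 1² = 108, 109 − 2² = 105, 109 − 3² = 100 = 10² ⇒ 109 = 3² + 10².
  Combine using the Brahmagupta–Fibonacci identity (a² + b²)(c² + d²) = (ac − bd)² + (ad + bc)² = (ac + bd)² + (ad − bc)²:
  13 · 29 = 377: from (2² + 3²)(2² + 5²), take (2·2 − 3·5, 2·5 + 3·2) = (4 − 15, 10 + 6) = (-11, 16); dropping signs (only squares matter) gives (11, 16); check 11² + 16² = 121 + 256 = 377 ✓.
  377 · 109 = 41093: from (11² + 16²)(3² + 10²), take (11·3 − 16·10, 11·10 + 16·3) = (33 − 160, 110 + 48) = (-127, 158); dropping signs (only squares matter) gives (127, 158); check 127² + 158² = 16129 + 24964 = 41093 ✓.
Step 4: Order so x ≤ y and verify: 127² + 158² = 16129 + 24964 = 41093 = n. ✓

n = 41093 = 127² + 158² (one valid representation with x ≤ y).


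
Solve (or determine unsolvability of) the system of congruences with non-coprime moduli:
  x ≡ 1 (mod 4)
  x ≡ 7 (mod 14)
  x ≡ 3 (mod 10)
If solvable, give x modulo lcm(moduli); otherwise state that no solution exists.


Moduli 4, 14, 10 are not pairwise coprime, so CRT works modulo lcm(m_i) when all pairwise compatibility conditions hold.
Pairwise compatibility: gcd(m_i, m_j) must divide a_i - a_j for every pair.
Merge one congruence at a time:
  Start: x ≡ 1 (mod 4).
  Combine with x ≡ 7 (mod 14): gcd(4, 14) = 2; 7 - 1 = 6, which IS divisible by 2, so compatible.
    Write x = 1 + 4·t and substitute into x ≡ 7 (mod 14): 4·t ≡ 7 − 1 = 6 (mod 14).
    Divide the congruence (and modulus) by g = 2: 2·t ≡ 3 (mod 7).
    The inverse of 2 mod 7 is 4 (since 2·4 = 8 = 1·7 + 1), so t ≡ 4·3 = 12 ≡ 5 (mod 7).
    Then x = 1 + 4·5 = 21, valid modulo lcm(4, 14) = 28: x ≡ 21 (mod 28).
  Combine with x ≡ 3 (mod 10): gcd(28, 10) = 2; 3 - 21 = -18, which IS divisible by 2, so compatible.
    Write x = 21 + 28·t and substitute into x ≡ 3 (mod 10): 28·t ≡ 3 − 21 = -18 (mod 10).
    Divide the congruence (and modulus) by g = 2: 14·t ≡ -9 (mod 5).
    Reduce coefficients mod 5: 4·t ≡ 1 (mod 5).
    The inverse of 4 mod 5 is 4 (since 4·4 = 16 = 3·5 + 1), so t ≡ 4·1 = 4 ≡ 4 (mod 5).
    Then x = 21 + 28·4 = 133, valid modulo lcm(28, 10) = 140: x ≡ 133 (mod 140).
Verify: 133 mod 4 = 1, 133 mod 14 = 7, 133 mod 10 = 3.

x ≡ 133 (mod 140).


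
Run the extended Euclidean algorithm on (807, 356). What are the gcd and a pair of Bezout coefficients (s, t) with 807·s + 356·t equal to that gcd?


Euclidean algorithm on (807, 356) — divide until remainder is 0:
  807 = 2 · 356 + 95
  356 = 3 · 95 + 71
  95 = 1 · 71 + 24
  71 = 2 · 24 + 23
  24 = 1 · 23 + 1
  23 = 23 · 1 + 0
gcd(807, 356) = 1.
Track Bezout coefficients alongside the remainders: start with r₀ = 807 = a·1 + b·0 (s = 1, t = 0) and r₁ = 356 = a·0 + b·1 (s = 0, t = 1); each new remainder r_{k+1} = r_{k-1} − q_k·r_k inherits s_{k+1} = s_{k-1} − q_k·s_k, t_{k+1} = t_{k-1} − q_k·t_k, so r_k = a·s_k + b·t_k at every step:
  q = 2: r = 95, s = 1 − 2·0 = 1, t = 0 − 2·1 = -2  (check: 807·1 + 356·(-2) = 95)
  q = 3: r = 71, s = 0 − 3·1 = -3, t = 1 − 3·(-2) = 7  (check: 807·(-3) + 356·7 = 71)
  q = 1: r = 24, s = 1 − 1·(-3) = 4, t = -2 − 1·7 = -9  (check: 807·4 + 356·(-9) = 24)
  q = 2: r = 23, s = -3 − 2·4 = -11, t = 7 − 2·(-9) = 25  (check: 807·(-11) + 356·25 = 23)
  q = 1: r = 1, s = 4 − 1·(-11) = 15, t = -9 − 1·25 = -34  (check: 807·15 + 356·(-34) = 1)
The row with r = 1 (the gcd) gives the Bezout coefficients s = 15, t = -34.
Result: 807 · (15) + 356 · (-34) = 1.

gcd(807, 356) = 1; s = 15, t = -34 (check: 807·15 + 356·(-34) = 1).


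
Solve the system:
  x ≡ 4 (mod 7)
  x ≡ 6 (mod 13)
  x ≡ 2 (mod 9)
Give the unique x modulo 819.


Moduli 7, 13, 9 are pairwise coprime; by CRT there is a unique solution modulo M = 7 · 13 · 9 = 819.
Solve pairwise, accumulating the modulus:
  Start with x ≡ 4 (mod 7).
  Combine with x ≡ 6 (mod 13): since gcd(7, 13) = 1, we get a unique residue mod 91.
    Write x = 4 + 7·t and substitute into x ≡ 6 (mod 13): 7·t ≡ 6 − 4 = 2 (mod 13).
    The inverse of 7 mod 13 is 2 (since 7·2 = 14 = 1·13 + 1), so t ≡ 2·2 = 4 ≡ 4 (mod 13).
    Then x = 4 + 7·4 = 32, valid modulo lcm(7, 13) = 91: x ≡ 32 (mod 91).
  Combine with x ≡ 2 (mod 9): since gcd(91, 9) = 1, we get a unique residue mod 819.
    Write x = 32 + 91·t and substitute into x ≡ 2 (mod 9): 91·t ≡ 2 − 32 = -30 (mod 9).
    Reduce coefficients mod 9: 1·t ≡ 6 (mod 9).
    So t ≡ 6 (mod 9).
    Then x = 32 + 91·6 = 578, valid modulo lcm(91, 9) = 819: x ≡ 578 (mod 819).
Verify: 578 mod 7 = 4 ✓, 578 mod 13 = 6 ✓, 578 mod 9 = 2 ✓.

x ≡ 578 (mod 819).


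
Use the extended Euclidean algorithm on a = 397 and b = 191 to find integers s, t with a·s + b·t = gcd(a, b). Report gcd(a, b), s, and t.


Euclidean algorithm on (397, 191) — divide until remainder is 0:
  397 = 2 · 191 + 15
  191 = 12 · 15 + 11
  15 = 1 · 11 + 4
  11 = 2 · 4 + 3
  4 = 1 · 3 + 1
  3 = 3 · 1 + 0
gcd(397, 191) = 1.
Track Bezout coefficients alongside the remainders: start with r₀ = 397 = a·1 + b·0 (s = 1, t = 0) and r₁ = 191 = a·0 + b·1 (s = 0, t = 1); each new remainder r_{k+1} = r_{k-1} − q_k·r_k inherits s_{k+1} = s_{k-1} − q_k·s_k, t_{k+1} = t_{k-1} − q_k·t_k, so r_k = a·s_k + b·t_k at every step:
  q = 2: r = 15, s = 1 − 2·0 = 1, t = 0 − 2·1 = -2  (check: 397·1 + 191·(-2) = 15)
  q = 12: r = 11, s = 0 − 12·1 = -12, t = 1 − 12·(-2) = 25  (check: 397·(-12) + 191·25 = 11)
  q = 1: r = 4, s = 1 − 1·(-12) = 13, t = -2 − 1·25 = -27  (check: 397·13 + 191·(-27) = 4)
  q = 2: r = 3, s = -12 − 2·13 = -38, t = 25 − 2·(-27) = 79  (check: 397·(-38) + 191·79 = 3)
  q = 1: r = 1, s = 13 − 1·(-38) = 51, t = -27 − 1·79 = -106  (check: 397·51 + 191·(-106) = 1)
The row with r = 1 (the gcd) gives the Bezout coefficients s = 51, t = -106.
Result: 397 · (51) + 191 · (-106) = 1.

gcd(397, 191) = 1; s = 51, t = -106 (check: 397·51 + 191·(-106) = 1).


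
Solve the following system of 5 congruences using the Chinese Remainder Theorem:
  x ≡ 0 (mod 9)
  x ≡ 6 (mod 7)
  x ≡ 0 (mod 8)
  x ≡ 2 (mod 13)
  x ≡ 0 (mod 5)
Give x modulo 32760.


Product of moduli M = 9 · 7 · 8 · 13 · 5 = 32760.
Merge one congruence at a time:
  Start: x ≡ 0 (mod 9).
  Combine with x ≡ 6 (mod 7); new modulus lcm = 63.
    Write x = 0 + 9·t and substitute into x ≡ 6 (mod 7): 9·t ≡ 6 − 0 = 6 (mod 7).
    Reduce coefficients mod 7: 2·t ≡ 6 (mod 7).
    The inverse of 2 mod 7 is 4 (since 2·4 = 8 = 1·7 + 1), so t ≡ 4·6 = 24 ≡ 3 (mod 7).
    Then x = 0 + 9·3 = 27, valid modulo lcm(9, 7) = 63: x ≡ 27 (mod 63).
  Combine with x ≡ 0 (mod 8); new modulus lcm = 504.
    Write x = 27 + 63·t and substitute into x ≡ 0 (mod 8): 63·t ≡ 0 − 27 = -27 (mod 8).
    Reduce coefficients mod 8: 7·t ≡ 5 (mod 8).
    The inverse of 7 mod 8 is 7 (since 7·7 = 49 = 6·8 + 1), so t ≡ 7·5 = 35 ≡ 3 (mod 8).
    Then x = 27 + 63·3 = 216, valid modulo lcm(63, 8) = 504: x ≡ 216 (mod 504).
  Combine with x ≡ 2 (mod 13); new modulus lcm = 6552.
    Write x = 216 + 504·t and substitute into x ≡ 2 (mod 13): 504·t ≡ 2 − 216 = -214 (mod 13).
    Reduce coefficients mod 13: 10·t ≡ 7 (mod 13).
    The inverse of 10 mod 13 is 4 (since 10·4 = 40 = 3·13 + 1), so t ≡ 4·7 = 28 ≡ 2 (mod 13).
    Then x = 216 + 504·2 = 1224, valid modulo lcm(504, 13) = 6552: x ≡ 1224 (mod 6552).
  Combine with x ≡ 0 (mod 5); new modulus lcm = 32760.
    Write x = 1224 + 6552·t and substitute into x ≡ 0 (mod 5): 6552·t ≡ 0 − 1224 = -1224 (mod 5).
    Reduce coefficients mod 5: 2·t ≡ 1 (mod 5).
    The inverse of 2 mod 5 is 3 (since 2·3 = 6 = 1·5 + 1), so t ≡ 3·1 = 3 ≡ 3 (mod 5).
    Then x = 1224 + 6552·3 = 20880, valid modulo lcm(6552, 5) = 32760: x ≡ 20880 (mod 32760).
Verify against each original: 20880 mod 9 = 0, 20880 mod 7 = 6, 20880 mod 8 = 0, 20880 mod 13 = 2, 20880 mod 5 = 0.

x ≡ 20880 (mod 32760).


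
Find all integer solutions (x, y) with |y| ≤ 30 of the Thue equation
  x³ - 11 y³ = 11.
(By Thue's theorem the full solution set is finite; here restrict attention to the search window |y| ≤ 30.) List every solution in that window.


The equation is x³ - 11y³ = 11. For fixed y, x³ = 11·y³ + 11, so a solution requires the RHS to be a perfect cube.
Strategy: iterate y from -30 to 30, compute RHS = 11·y³ + 11, and check whether it is a (positive or negative) perfect cube.
Check small values of y:
  y = 0: RHS = 11 is not a perfect cube.
  y = 1: RHS = 22 is not a perfect cube.
  y = -1: RHS = 0 = (0)³ ⇒ x = 0 works.
  y = 2: RHS = 99 is not a perfect cube.
  y = -2: RHS = -77 is not a perfect cube.
  y = 3: RHS = 308 is not a perfect cube.
  y = -3: RHS = -286 is not a perfect cube.
Continuing the search up to |y| = 30 finds no further solutions beyond those listed.
Collected solutions: (0, -1).

Solutions (with |y| ≤ 30): (0, -1).


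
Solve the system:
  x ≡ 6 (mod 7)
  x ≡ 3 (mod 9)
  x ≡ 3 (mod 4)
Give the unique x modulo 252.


Moduli 7, 9, 4 are pairwise coprime; by CRT there is a unique solution modulo M = 7 · 9 · 4 = 252.
Solve pairwise, accumulating the modulus:
  Start with x ≡ 6 (mod 7).
  Combine with x ≡ 3 (mod 9): since gcd(7, 9) = 1, we get a unique residue mod 63.
    Write x = 6 + 7·t and substitute into x ≡ 3 (mod 9): 7·t ≡ 3 − 6 = -3 (mod 9).
    Reduce coefficients mod 9: 7·t ≡ 6 (mod 9).
    The inverse of 7 mod 9 is 4 (since 7·4 = 28 = 3·9 + 1), so t ≡ 4·6 = 24 ≡ 6 (mod 9).
    Then x = 6 + 7·6 = 48, valid modulo lcm(7, 9) = 63: x ≡ 48 (mod 63).
  Combine with x ≡ 3 (mod 4): since gcd(63, 4) = 1, we get a unique residue mod 252.
    Write x = 48 + 63·t and substitute into x ≡ 3 (mod 4): 63·t ≡ 3 − 48 = -45 (mod 4).
    Reduce coefficients mod 4: 3·t ≡ 3 (mod 4).
    The inverse of 3 mod 4 is 3 (since 3·3 = 9 = 2·4 + 1), so t ≡ 3·3 = 9 ≡ 1 (mod 4).
    Then x = 48 + 63·1 = 111, valid modulo lcm(63, 4) = 252: x ≡ 111 (mod 252).
Verify: 111 mod 7 = 6 ✓, 111 mod 9 = 3 ✓, 111 mod 4 = 3 ✓.

x ≡ 111 (mod 252).


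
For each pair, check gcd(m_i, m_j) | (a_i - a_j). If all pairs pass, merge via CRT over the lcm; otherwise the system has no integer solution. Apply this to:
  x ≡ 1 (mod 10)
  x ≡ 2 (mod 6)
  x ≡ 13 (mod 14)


Moduli 10, 6, 14 are not pairwise coprime, so CRT works modulo lcm(m_i) when all pairwise compatibility conditions hold.
Pairwise compatibility: gcd(m_i, m_j) must divide a_i - a_j for every pair.
Merge one congruence at a time:
  Start: x ≡ 1 (mod 10).
  Combine with x ≡ 2 (mod 6): gcd(10, 6) = 2, and 2 - 1 = 1 is NOT divisible by 2.
    ⇒ system is inconsistent (no integer solution).

No solution (the system is inconsistent).


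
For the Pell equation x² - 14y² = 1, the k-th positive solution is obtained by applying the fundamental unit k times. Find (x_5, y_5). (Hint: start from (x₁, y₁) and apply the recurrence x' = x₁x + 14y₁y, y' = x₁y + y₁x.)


Step 1: Find the fundamental solution (x₁, y₁) of x² - 14y² = 1.
  Expand √14 as a continued fraction. a₀ = ⌊√14⌋ = 3; iterate m_{k+1} = d_k·a_k − m_k, d_{k+1} = (14 − m_{k+1}²)/d_k, a_{k+1} = ⌊(a₀ + m_{k+1})/d_{k+1}⌋ (starting m₀ = 0, d₀ = 1), with convergents p_k = a_k·p_{k-1} + p_{k-2}, q_k = a_k·q_{k-1} + q_{k-2} (p₋₁ = 1, q₋₁ = 0):
  k = 0: a₀ = 3; p₀/q₀ = 3/1; p₀² − 14·q₀² = 9 − 14 = -5.
  k = 1: m = 3, d = 5, a = ⌊(3 + 3)/5⌋ = 1; p/q = (1·3 + 1)/(1·1 + 0) = 4/1; p² − 14·q² = 16 − 14 = 2.
  k = 2: m = 2, d = 2, a = ⌊(3 + 2)/2⌋ = 2; p/q = (2·4 + 3)/(2·1 + 1) = 11/3; p² − 14·q² = 121 − 126 = -5.
  k = 3: m = 2, d = 5, a = ⌊(3 + 2)/5⌋ = 1; p/q = (1·11 + 4)/(1·3 + 1) = 15/4; p² − 14·q² = 225 − 224 = 1.
  The first convergent with p² − 14·q² = 1 gives the fundamental solution (x₁, y₁) = (15, 4).
Step 2: Apply the recurrence (x_{n+1}, y_{n+1}) = (x₁x_n + 14y₁y_n, x₁y_n + y₁x_n) repeatedly.
  From (x_1, y_1) = (15, 4): x_2 = 15·15 + 14·4·4 = 449; y_2 = 15·4 + 4·15 = 120.
  From (x_2, y_2) = (449, 120): x_3 = 15·449 + 14·4·120 = 13455; y_3 = 15·120 + 4·449 = 3596.
  From (x_3, y_3) = (13455, 3596): x_4 = 15·13455 + 14·4·3596 = 403201; y_4 = 15·3596 + 4·13455 = 107760.
  From (x_4, y_4) = (403201, 107760): x_5 = 15·403201 + 14·4·107760 = 12082575; y_5 = 15·107760 + 4·403201 = 3229204.
Step 3: Verify x_5² - 14·y_5² = 145988618630625 - 145988618630624 = 1 (should be 1). ✓

(x_1, y_1) = (15, 4); (x_5, y_5) = (12082575, 3229204).


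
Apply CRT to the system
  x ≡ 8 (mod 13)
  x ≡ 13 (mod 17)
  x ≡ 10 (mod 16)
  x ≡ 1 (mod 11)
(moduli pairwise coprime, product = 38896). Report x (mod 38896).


Product of moduli M = 13 · 17 · 16 · 11 = 38896.
Merge one congruence at a time:
  Start: x ≡ 8 (mod 13).
  Combine with x ≡ 13 (mod 17); new modulus lcm = 221.
    Write x = 8 + 13·t and substitute into x ≡ 13 (mod 17): 13·t ≡ 13 − 8 = 5 (mod 17).
    The inverse of 13 mod 17 is 4 (since 13·4 = 52 = 3·17 + 1), so t ≡ 4·5 = 20 ≡ 3 (mod 17).
    Then x = 8 + 13·3 = 47, valid modulo lcm(13, 17) = 221: x ≡ 47 (mod 221).
  Combine with x ≡ 10 (mod 16); new modulus lcm = 3536.
    Write x = 47 + 221·t and substitute into x ≡ 10 (mod 16): 221·t ≡ 10 − 47 = -37 (mod 16).
    Reduce coefficients mod 16: 13·t ≡ 11 (mod 16).
    The inverse of 13 mod 16 is 5 (since 13·5 = 65 = 4·16 + 1), so t ≡ 5·11 = 55 ≡ 7 (mod 16).
    Then x = 47 + 221·7 = 1594, valid modulo lcm(221, 16) = 3536: x ≡ 1594 (mod 3536).
  Combine with x ≡ 1 (mod 11); new modulus lcm = 38896.
    Write x = 1594 + 3536·t and substitute into x ≡ 1 (mod 11): 3536·t ≡ 1 − 1594 = -1593 (mod 11).
    Reduce coefficients mod 11: 5·t ≡ 2 (mod 11).
    The inverse of 5 mod 11 is 9 (since 5·9 = 45 = 4·11 + 1), so t ≡ 9·2 = 18 ≡ 7 (mod 11).
    Then x = 1594 + 3536·7 = 26346, valid modulo lcm(3536, 11) = 38896: x ≡ 26346 (mod 38896).
Verify against each original: 26346 mod 13 = 8, 26346 mod 17 = 13, 26346 mod 16 = 10, 26346 mod 11 = 1.

x ≡ 26346 (mod 38896).


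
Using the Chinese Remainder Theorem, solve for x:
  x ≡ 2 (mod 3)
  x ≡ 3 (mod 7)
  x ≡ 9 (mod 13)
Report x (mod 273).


Moduli 3, 7, 13 are pairwise coprime; by CRT there is a unique solution modulo M = 3 · 7 · 13 = 273.
Solve pairwise, accumulating the modulus:
  Start with x ≡ 2 (mod 3).
  Combine with x ≡ 3 (mod 7): since gcd(3, 7) = 1, we get a unique residue mod 21.
    Write x = 2 + 3·t and substitute into x ≡ 3 (mod 7): 3·t ≡ 3 − 2 = 1 (mod 7).
    The inverse of 3 mod 7 is 5 (since 3·5 = 15 = 2·7 + 1), so t ≡ 5·1 = 5 ≡ 5 (mod 7).
    Then x = 2 + 3·5 = 17, valid modulo lcm(3, 7) = 21: x ≡ 17 (mod 21).
  Combine with x ≡ 9 (mod 13): since gcd(21, 13) = 1, we get a unique residue mod 273.
    Write x = 17 + 21·t and substitute into x ≡ 9 (mod 13): 21·t ≡ 9 − 17 = -8 (mod 13).
    Reduce coefficients mod 13: 8·t ≡ 5 (mod 13).
    The inverse of 8 mod 13 is 5 (since 8·5 = 40 = 3·13 + 1), so t ≡ 5·5 = 25 ≡ 12 (mod 13).
    Then x = 17 + 21·12 = 269, valid modulo lcm(21, 13) = 273: x ≡ 269 (mod 273).
Verify: 269 mod 3 = 2 ✓, 269 mod 7 = 3 ✓, 269 mod 13 = 9 ✓.

x ≡ 269 (mod 273).


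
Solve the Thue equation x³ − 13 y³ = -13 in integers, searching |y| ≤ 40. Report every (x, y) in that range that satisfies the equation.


The equation is x³ - 13y³ = -13. For fixed y, x³ = 13·y³ − 13, so a solution requires the RHS to be a perfect cube.
Strategy: iterate y from -40 to 40, compute RHS = 13·y³ − 13, and check whether it is a (positive or negative) perfect cube.
Check small values of y:
  y = 0: RHS = -13 is not a perfect cube.
  y = 1: RHS = 0 = (0)³ ⇒ x = 0 works.
  y = -1: RHS = -26 is not a perfect cube.
  y = 2: RHS = 91 is not a perfect cube.
  y = -2: RHS = -117 is not a perfect cube.
  y = 3: RHS = 338 is not a perfect cube.
  y = -3: RHS = -364 is not a perfect cube.
Continuing the search up to |y| = 40 finds no further solutions beyond those listed.
Collected solutions: (0, 1).

Solutions (with |y| ≤ 40): (0, 1).


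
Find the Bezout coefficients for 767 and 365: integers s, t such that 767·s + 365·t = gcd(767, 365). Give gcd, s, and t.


Euclidean algorithm on (767, 365) — divide until remainder is 0:
  767 = 2 · 365 + 37
  365 = 9 · 37 + 32
  37 = 1 · 32 + 5
  32 = 6 · 5 + 2
  5 = 2 · 2 + 1
  2 = 2 · 1 + 0
gcd(767, 365) = 1.
Track Bezout coefficients alongside the remainders: start with r₀ = 767 = a·1 + b·0 (s = 1, t = 0) and r₁ = 365 = a·0 + b·1 (s = 0, t = 1); each new remainder r_{k+1} = r_{k-1} − q_k·r_k inherits s_{k+1} = s_{k-1} − q_k·s_k, t_{k+1} = t_{k-1} − q_k·t_k, so r_k = a·s_k + b·t_k at every step:
  q = 2: r = 37, s = 1 − 2·0 = 1, t = 0 − 2·1 = -2  (check: 767·1 + 365·(-2) = 37)
  q = 9: r = 32, s = 0 − 9·1 = -9, t = 1 − 9·(-2) = 19  (check: 767·(-9) + 365·19 = 32)
  q = 1: r = 5, s = 1 − 1·(-9) = 10, t = -2 − 1·19 = -21  (check: 767·10 + 365·(-21) = 5)
  q = 6: r = 2, s = -9 − 6·10 = -69, t = 19 − 6·(-21) = 145  (check: 767·(-69) + 365·145 = 2)
  q = 2: r = 1, s = 10 − 2·(-69) = 148, t = -21 − 2·145 = -311  (check: 767·148 + 365·(-311) = 1)
The row with r = 1 (the gcd) gives the Bezout coefficients s = 148, t = -311.
Result: 767 · (148) + 365 · (-311) = 1.

gcd(767, 365) = 1; s = 148, t = -311 (check: 767·148 + 365·(-311) = 1).


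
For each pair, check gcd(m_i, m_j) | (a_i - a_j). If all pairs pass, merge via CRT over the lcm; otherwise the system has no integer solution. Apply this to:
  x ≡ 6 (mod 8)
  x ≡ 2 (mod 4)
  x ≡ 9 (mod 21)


Moduli 8, 4, 21 are not pairwise coprime, so CRT works modulo lcm(m_i) when all pairwise compatibility conditions hold.
Pairwise compatibility: gcd(m_i, m_j) must divide a_i - a_j for every pair.
Merge one congruence at a time:
  Start: x ≡ 6 (mod 8).
  Combine with x ≡ 2 (mod 4): gcd(8, 4) = 4; 2 - 6 = -4, which IS divisible by 4, so compatible.
    Write x = 6 + 8·t and substitute into x ≡ 2 (mod 4): 8·t ≡ 2 − 6 = -4 (mod 4).
    Divide the congruence (and modulus) by g = 4: 2·t ≡ -1 (mod 1).
    Modulo 1 every t works; take t = 0.
    Then x = 6 + 8·0 = 6, valid modulo lcm(8, 4) = 8: x ≡ 6 (mod 8).
  Combine with x ≡ 9 (mod 21): gcd(8, 21) = 1; 9 - 6 = 3, which IS divisible by 1, so compatible.
    Write x = 6 + 8·t and substitute into x ≡ 9 (mod 21): 8·t ≡ 9 − 6 = 3 (mod 21).
    The inverse of 8 mod 21 is 8 (since 8·8 = 64 = 3·21 + 1), so t ≡ 8·3 = 24 ≡ 3 (mod 21).
    Then x = 6 + 8·3 = 30, valid modulo lcm(8, 21) = 168: x ≡ 30 (mod 168).
Verify: 30 mod 8 = 6, 30 mod 4 = 2, 30 mod 21 = 9.

x ≡ 30 (mod 168).


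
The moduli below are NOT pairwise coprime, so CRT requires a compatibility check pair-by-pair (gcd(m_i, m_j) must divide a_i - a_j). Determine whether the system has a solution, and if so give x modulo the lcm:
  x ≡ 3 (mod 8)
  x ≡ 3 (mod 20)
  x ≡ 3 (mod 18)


Moduli 8, 20, 18 are not pairwise coprime, so CRT works modulo lcm(m_i) when all pairwise compatibility conditions hold.
Pairwise compatibility: gcd(m_i, m_j) must divide a_i - a_j for every pair.
Merge one congruence at a time:
  Start: x ≡ 3 (mod 8).
  Combine with x ≡ 3 (mod 20): gcd(8, 20) = 4; 3 - 3 = 0, which IS divisible by 4, so compatible.
    Write x = 3 + 8·t and substitute into x ≡ 3 (mod 20): 8·t ≡ 3 − 3 = 0 (mod 20).
    Divide the congruence (and modulus) by g = 4: 2·t ≡ 0 (mod 5).
    The inverse of 2 mod 5 is 3 (since 2·3 = 6 = 1·5 + 1), so t ≡ 3·0 = 0 ≡ 0 (mod 5).
    Then x = 3 + 8·0 = 3, valid modulo lcm(8, 20) = 40: x ≡ 3 (mod 40).
  Combine with x ≡ 3 (mod 18): gcd(40, 18) = 2; 3 - 3 = 0, which IS divisible by 2, so compatible.
    Write x = 3 + 40·t and substitute into x ≡ 3 (mod 18): 40·t ≡ 3 − 3 = 0 (mod 18).
    Divide the congruence (and modulus) by g = 2: 20·t ≡ 0 (mod 9).
    Reduce coefficients mod 9: 2·t ≡ 0 (mod 9).
    The inverse of 2 mod 9 is 5 (since 2·5 = 10 = 1·9 + 1), so t ≡ 5·0 = 0 ≡ 0 (mod 9).
    Then x = 3 + 40·0 = 3, valid modulo lcm(40, 18) = 360: x ≡ 3 (mod 360).
Verify: 3 mod 8 = 3, 3 mod 20 = 3, 3 mod 18 = 3.

x ≡ 3 (mod 360).


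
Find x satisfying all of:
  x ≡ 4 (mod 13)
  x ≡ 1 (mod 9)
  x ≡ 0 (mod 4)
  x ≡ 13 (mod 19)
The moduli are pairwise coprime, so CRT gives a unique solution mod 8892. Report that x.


Product of moduli M = 13 · 9 · 4 · 19 = 8892.
Merge one congruence at a time:
  Start: x ≡ 4 (mod 13).
  Combine with x ≡ 1 (mod 9); new modulus lcm = 117.
    Write x = 4 + 13·t and substitute into x ≡ 1 (mod 9): 13·t ≡ 1 − 4 = -3 (mod 9).
    Reduce coefficients mod 9: 4·t ≡ 6 (mod 9).
    The inverse of 4 mod 9 is 7 (since 4·7 = 28 = 3·9 + 1), so t ≡ 7·6 = 42 ≡ 6 (mod 9).
    Then x = 4 + 13·6 = 82, valid modulo lcm(13, 9) = 117: x ≡ 82 (mod 117).
  Combine with x ≡ 0 (mod 4); new modulus lcm = 468.
    Write x = 82 + 117·t and substitute into x ≡ 0 (mod 4): 117·t ≡ 0 − 82 = -82 (mod 4).
    Reduce coefficients mod 4: 1·t ≡ 2 (mod 4).
    So t ≡ 2 (mod 4).
    Then x = 82 + 117·2 = 316, valid modulo lcm(117, 4) = 468: x ≡ 316 (mod 468).
  Combine with x ≡ 13 (mod 19); new modulus lcm = 8892.
    Write x = 316 + 468·t and substitute into x ≡ 13 (mod 19): 468·t ≡ 13 − 316 = -303 (mod 19).
    Reduce coefficients mod 19: 12·t ≡ 1 (mod 19).
    The inverse of 12 mod 19 is 8 (since 12·8 = 96 = 5·19 + 1), so t ≡ 8·1 = 8 ≡ 8 (mod 19).
    Then x = 316 + 468·8 = 4060, valid modulo lcm(468, 19) = 8892: x ≡ 4060 (mod 8892).
Verify against each original: 4060 mod 13 = 4, 4060 mod 9 = 1, 4060 mod 4 = 0, 4060 mod 19 = 13.

x ≡ 4060 (mod 8892).
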